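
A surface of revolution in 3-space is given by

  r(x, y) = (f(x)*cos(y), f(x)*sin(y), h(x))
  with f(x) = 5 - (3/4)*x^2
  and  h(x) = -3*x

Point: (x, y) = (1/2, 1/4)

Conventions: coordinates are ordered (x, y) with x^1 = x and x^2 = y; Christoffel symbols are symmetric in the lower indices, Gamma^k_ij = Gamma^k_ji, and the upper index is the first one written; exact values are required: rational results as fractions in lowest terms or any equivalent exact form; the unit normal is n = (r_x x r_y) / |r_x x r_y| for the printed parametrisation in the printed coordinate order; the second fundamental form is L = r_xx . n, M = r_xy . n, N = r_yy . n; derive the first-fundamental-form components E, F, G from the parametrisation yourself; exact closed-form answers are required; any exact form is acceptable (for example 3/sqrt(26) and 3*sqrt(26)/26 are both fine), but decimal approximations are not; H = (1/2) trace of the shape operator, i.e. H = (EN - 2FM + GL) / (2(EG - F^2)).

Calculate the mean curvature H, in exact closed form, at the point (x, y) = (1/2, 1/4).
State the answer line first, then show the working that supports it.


Answer: H = -2864*sqrt(17)/66759

f = 77/16, f' = -3/4, f'' = -3/2, h' = -3, h'' = 0
E = 153/16, F = 0, G = 5929/256; answer radicand W^2 = 153/16
unnormalised second-form numerators: l = -9/2, m = 0, n = -231/16; L = l/sqrt(153/16), and similarly M = m/sqrt(W^2), N = n/sqrt(W^2)
H = (E*n - 2*F*m + G*l) / (2*(EG - F^2)*sqrt(W^2)); E*n - 2*F*m + G*l = -124047/512, EG - F^2 = 907137/4096, so H = (-716/1309)/sqrt(153/16)


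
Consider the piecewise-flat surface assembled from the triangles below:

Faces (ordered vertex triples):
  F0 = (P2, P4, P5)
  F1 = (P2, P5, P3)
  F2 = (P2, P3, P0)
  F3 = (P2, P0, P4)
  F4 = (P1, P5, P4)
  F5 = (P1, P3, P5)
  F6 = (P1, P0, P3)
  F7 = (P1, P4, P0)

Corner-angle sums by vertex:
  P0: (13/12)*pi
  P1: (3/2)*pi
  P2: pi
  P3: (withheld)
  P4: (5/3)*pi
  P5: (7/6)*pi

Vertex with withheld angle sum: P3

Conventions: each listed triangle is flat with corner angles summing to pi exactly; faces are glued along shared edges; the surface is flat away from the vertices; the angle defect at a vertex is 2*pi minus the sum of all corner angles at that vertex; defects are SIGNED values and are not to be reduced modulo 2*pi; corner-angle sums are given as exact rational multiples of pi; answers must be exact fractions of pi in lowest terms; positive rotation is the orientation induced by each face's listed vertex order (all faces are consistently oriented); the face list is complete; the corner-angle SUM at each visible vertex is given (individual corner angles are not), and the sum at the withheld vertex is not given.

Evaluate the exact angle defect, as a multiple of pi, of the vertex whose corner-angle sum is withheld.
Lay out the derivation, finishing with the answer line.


V = 6, E = 12, F = 8; chi = V - E + F = 2
Gauss-Bonnet: total defect = 2*pi*chi = 4*pi; visible defects sum to (43/12)*pi

Answer: defect(P3) = (5/12)*pi


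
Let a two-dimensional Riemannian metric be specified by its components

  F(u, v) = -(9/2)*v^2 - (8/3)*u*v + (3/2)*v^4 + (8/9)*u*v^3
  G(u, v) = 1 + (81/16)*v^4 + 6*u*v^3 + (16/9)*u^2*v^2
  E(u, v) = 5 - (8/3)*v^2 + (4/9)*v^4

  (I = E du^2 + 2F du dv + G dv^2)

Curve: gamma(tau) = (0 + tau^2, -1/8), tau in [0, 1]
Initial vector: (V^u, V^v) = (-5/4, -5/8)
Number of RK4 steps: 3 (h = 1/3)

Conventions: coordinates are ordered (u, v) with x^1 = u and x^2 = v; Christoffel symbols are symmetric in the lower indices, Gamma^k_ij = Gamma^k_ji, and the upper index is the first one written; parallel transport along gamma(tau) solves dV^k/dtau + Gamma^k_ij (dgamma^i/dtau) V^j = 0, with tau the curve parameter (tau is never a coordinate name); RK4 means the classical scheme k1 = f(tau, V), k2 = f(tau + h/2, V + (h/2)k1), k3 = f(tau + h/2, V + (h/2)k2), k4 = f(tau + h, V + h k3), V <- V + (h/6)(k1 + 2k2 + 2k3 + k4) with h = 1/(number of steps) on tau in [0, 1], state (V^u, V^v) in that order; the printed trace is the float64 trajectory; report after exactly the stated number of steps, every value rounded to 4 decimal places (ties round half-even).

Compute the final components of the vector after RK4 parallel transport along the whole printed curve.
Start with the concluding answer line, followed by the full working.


Answer: V^u = -1.2083, V^v = -0.6240

gamma'(tau) = (2*tau, 0); f(tau, V)^k = -Gamma^k_ij(gamma(tau)) gamma'^i(tau) V^j; h = 1/3; intermediate values shown to 6 dp
curve data and Christoffel symbols at the stage parameters:
  tau = 0.000000: gamma = (0.000000, -0.125000), gamma' = (0.000000, 0.000000); Gamma_uuu = 0.000000, Gamma_uuv = 0.066859, Gamma_uvv = 0.225648, Gamma_vuu = 0.000000, Gamma_vuv = -0.001181, Gamma_vvv = -0.003987
  tau = 0.166667: gamma = (0.027778, -0.125000), gamma' = (0.333333, 0.000000); Gamma_uuu = 0.000000, Gamma_uuv = 0.066863, Gamma_uvv = 0.210803, Gamma_vuu = 0.000000, Gamma_vuv = -0.001026, Gamma_vvv = -0.003234
  tau = 0.333333: gamma = (0.111111, -0.125000), gamma' = (0.666667, 0.000000); Gamma_uuu = 0.000000, Gamma_uuv = 0.066872, Gamma_uvv = 0.166250, Gamma_vuu = 0.000000, Gamma_vuv = -0.000559, Gamma_vvv = -0.001390
  tau = 0.500000: gamma = (0.250000, -0.125000), gamma' = (1.000000, 0.000000); Gamma_uuu = 0.000000, Gamma_uuv = 0.066875, Gamma_uvv = 0.091953, Gamma_vuu = 0.000000, Gamma_vuv = 0.000219, Gamma_vvv = 0.000301
  tau = 0.666667: gamma = (0.444444, -0.125000), gamma' = (1.333333, 0.000000); Gamma_uuu = 0.000000, Gamma_uuv = 0.066855, Gamma_uvv = -0.012071, Gamma_vuu = 0.000000, Gamma_vuv = 0.001308, Gamma_vvv = -0.000236
  tau = 0.833333: gamma = (0.694444, -0.125000), gamma' = (1.666667, 0.000000); Gamma_uuu = 0.000000, Gamma_uuv = 0.066788, Gamma_uvv = -0.145635, Gamma_vuu = 0.000000, Gamma_vuv = 0.002705, Gamma_vvv = -0.005899
  tau = 1.000000: gamma = (1.000000, -0.125000), gamma' = (2.000000, 0.000000); Gamma_uuu = 0.000000, Gamma_uuv = 0.066643, Gamma_uvv = -0.308223, Gamma_vuu = 0.000000, Gamma_vuv = 0.004405, Gamma_vvv = -0.020373
step 0: V^u = -1.2500, V^v = -0.6250
step 1: k1 = (0.000000, 0.000000), k2 = (0.013930, -0.000214), k3 = (0.013931, -0.000214), k4 = (0.027866, -0.000233); V <- V + (h/6)(k1 + 2k2 + 2k3 + k4): V^u = -1.2454, V^v = -0.6251
step 2: k1 = (0.027866, -0.000233), k2 = (0.041803, 0.000137), k3 = (0.041799, 0.000137), k4 = (0.055714, 0.001090); V <- V + (h/6)(k1 + 2k2 + 2k3 + k4): V^u = -1.2314, V^v = -0.6250
step 3: k1 = (0.055711, 0.001090), k2 = (0.069548, 0.002817), k3 = (0.069516, 0.002816), k4 = (0.083176, 0.005498); V <- V + (h/6)(k1 + 2k2 + 2k3 + k4): V^u = -1.2083, V^v = -0.6240


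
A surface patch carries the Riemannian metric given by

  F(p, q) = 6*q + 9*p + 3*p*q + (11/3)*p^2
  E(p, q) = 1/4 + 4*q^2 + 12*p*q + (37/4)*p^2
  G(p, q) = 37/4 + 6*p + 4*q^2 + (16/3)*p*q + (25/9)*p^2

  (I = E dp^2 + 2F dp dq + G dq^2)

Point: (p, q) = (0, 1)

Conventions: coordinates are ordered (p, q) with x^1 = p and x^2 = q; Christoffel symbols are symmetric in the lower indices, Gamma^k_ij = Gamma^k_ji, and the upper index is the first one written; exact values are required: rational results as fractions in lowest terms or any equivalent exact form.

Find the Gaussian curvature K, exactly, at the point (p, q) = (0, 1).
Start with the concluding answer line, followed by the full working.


Answer: K = -6368/950625

E = 17/4, F = 6, G = 53/4, EG - F^2 = 325/16 at the point
E_p = 12, E_q = 8, F_p = 12, F_q = 6, G_p = 34/3, G_q = 8
E_qq = 8, F_pq = 3, G_pp = 50/9
Brioschi: K = (det M1 - det M2) / (EG - F^2)^2 with the standard first/second-derivative matrices M1, M2.
M1 = [[-E_qq/2 + F_pq - G_pp/2, E_p/2, F_p - E_q/2], [F_q - G_p/2, E, F], [G_q/2, F, G]] = [[-34/9, 6, 8], [1/3, 17/4, 6], [4, 6, 53/4]]; det M1 = -5705/72
M2 = [[0, E_q/2, G_p/2], [E_q/2, E, F], [G_p/2, F, G]] = [[0, 4, 17/3], [4, 17/4, 6], [17/3, 6, 53/4]]; det M2 = -2753/36
det M1 - det M2 = -199/72; K = -199/72 / (325/16)^2 = -6368/950625


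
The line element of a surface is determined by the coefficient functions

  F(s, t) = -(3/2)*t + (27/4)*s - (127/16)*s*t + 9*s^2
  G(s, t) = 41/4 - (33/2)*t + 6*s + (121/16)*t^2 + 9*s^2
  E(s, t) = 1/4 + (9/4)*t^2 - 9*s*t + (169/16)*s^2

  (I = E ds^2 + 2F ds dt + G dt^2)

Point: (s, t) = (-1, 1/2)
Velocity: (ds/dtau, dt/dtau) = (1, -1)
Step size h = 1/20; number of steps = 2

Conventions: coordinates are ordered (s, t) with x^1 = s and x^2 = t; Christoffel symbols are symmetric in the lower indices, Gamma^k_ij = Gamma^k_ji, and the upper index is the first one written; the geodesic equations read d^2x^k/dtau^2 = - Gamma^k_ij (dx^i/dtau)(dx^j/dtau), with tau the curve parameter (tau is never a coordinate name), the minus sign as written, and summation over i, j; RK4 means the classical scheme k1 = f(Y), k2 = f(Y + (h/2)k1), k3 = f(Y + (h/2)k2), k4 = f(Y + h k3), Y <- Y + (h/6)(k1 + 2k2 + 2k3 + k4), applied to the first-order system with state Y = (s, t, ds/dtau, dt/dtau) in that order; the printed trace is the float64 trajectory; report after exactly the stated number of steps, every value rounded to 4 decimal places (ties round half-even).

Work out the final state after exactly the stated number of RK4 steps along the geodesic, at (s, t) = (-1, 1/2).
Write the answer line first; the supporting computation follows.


Answer: s = -0.8988, t = 0.4090, ds/dtau = 1.0327, dt/dtau = -0.8215

f(Y) = (ds/dtau, dt/dtau, -Gamma^s_ij Y'^i Y'^j, -Gamma^t_ij Y'^i Y'^j) with the Gammas evaluated at the stage position; h = 0.050000; intermediate values shown to 6 dp
step 0: s = -1.0000, t = 0.5000, ds/dtau = 1.0000, dt/dtau = -1.0000
step 1:
  k1: at (s, t) = (-1.000000, 0.500000), (ds/dtau, dt/dtau) = (1.000000, -1.000000); Gamma_sss = 0.323385, Gamma_sst = 0.900490, Gamma_stt = 1.385740, Gamma_tss = -3.281598, Gamma_tst = -1.585423, Gamma_ttt = -1.748320; k1 = (1.000000, -1.000000, 0.091855, 1.859072)
  k2: at (s, t) = (-0.975000, 0.475000), (ds/dtau, dt/dtau) = (1.002296, -0.953523); Gamma_sss = 0.180330, Gamma_sst = 0.845621, Gamma_stt = 1.350232, Gamma_tss = -3.065028, Gamma_tst = -1.458091, Gamma_ttt = -1.659507; k2 = (1.002296, -0.953523, 0.207543, 1.800923)
  k3: at (s, t) = (-0.974943, 0.476162), (ds/dtau, dt/dtau) = (1.005189, -0.954977); Gamma_sss = 0.184458, Gamma_sst = 0.847192, Gamma_stt = 1.350952, Gamma_tss = -3.074905, Gamma_tst = -1.462407, Gamma_ttt = -1.662806; k3 = (1.005189, -0.954977, 0.208073, 1.815721)
  k4: at (s, t) = (-0.949741, 0.452251), (ds/dtau, dt/dtau) = (1.010404, -0.909214); Gamma_sss = 0.050693, Gamma_sst = 0.798862, Gamma_stt = 1.319395, Gamma_tss = -2.879887, Gamma_tst = -1.346298, Gamma_ttt = -1.582068; k4 = (1.010404, -0.909214, 0.325330, 1.774353)
  Y <- Y + (h/6)(k1 + 2k2 + 2k3 + k4): s = -0.9498, t = 0.4523, ds/dtau = 1.0104, dt/dtau = -0.9094
step 2:
  k1: at (s, t) = (-0.949789, 0.452282), (ds/dtau, dt/dtau) = (1.010403, -0.909444); Gamma_sss = 0.050891, Gamma_sst = 0.798931, Gamma_stt = 1.319444, Gamma_tss = -2.880128, Gamma_tst = -1.346461, Gamma_ttt = -1.582177; k1 = (1.010403, -0.909444, 0.325032, 1.774426)
  k2: at (s, t) = (-0.924528, 0.429545), (ds/dtau, dt/dtau) = (1.018529, -0.865083); Gamma_sss = -0.074300, Gamma_sst = 0.756769, Gamma_stt = 1.291513, Gamma_tss = -2.705119, Gamma_tst = -1.240796, Gamma_ttt = -1.509082; k2 = (1.018529, -0.865083, 0.444147, 1.749083)
  k3: at (s, t) = (-0.924325, 0.430654), (ds/dtau, dt/dtau) = (1.021507, -0.865717); Gamma_sss = -0.071289, Gamma_sst = 0.757830, Gamma_stt = 1.291829, Gamma_tss = -2.713223, Gamma_tst = -1.244035, Gamma_ttt = -1.511732; k3 = (1.021507, -0.865717, 0.446559, 1.763886)
  k4: at (s, t) = (-0.898713, 0.408996), (ds/dtau, dt/dtau) = (1.032731, -0.821250); Gamma_sss = -0.190553, Gamma_sst = 0.720764, Gamma_stt = 1.266595, Gamma_tss = -2.554292, Gamma_tst = -1.146399, Gamma_ttt = -1.444849; k4 = (1.032731, -0.821250, 0.571578, 1.754128)
  Y <- Y + (h/6)(k1 + 2k2 + 2k3 + k4): s = -0.8988, t = 0.4090, ds/dtau = 1.0327, dt/dtau = -0.8215


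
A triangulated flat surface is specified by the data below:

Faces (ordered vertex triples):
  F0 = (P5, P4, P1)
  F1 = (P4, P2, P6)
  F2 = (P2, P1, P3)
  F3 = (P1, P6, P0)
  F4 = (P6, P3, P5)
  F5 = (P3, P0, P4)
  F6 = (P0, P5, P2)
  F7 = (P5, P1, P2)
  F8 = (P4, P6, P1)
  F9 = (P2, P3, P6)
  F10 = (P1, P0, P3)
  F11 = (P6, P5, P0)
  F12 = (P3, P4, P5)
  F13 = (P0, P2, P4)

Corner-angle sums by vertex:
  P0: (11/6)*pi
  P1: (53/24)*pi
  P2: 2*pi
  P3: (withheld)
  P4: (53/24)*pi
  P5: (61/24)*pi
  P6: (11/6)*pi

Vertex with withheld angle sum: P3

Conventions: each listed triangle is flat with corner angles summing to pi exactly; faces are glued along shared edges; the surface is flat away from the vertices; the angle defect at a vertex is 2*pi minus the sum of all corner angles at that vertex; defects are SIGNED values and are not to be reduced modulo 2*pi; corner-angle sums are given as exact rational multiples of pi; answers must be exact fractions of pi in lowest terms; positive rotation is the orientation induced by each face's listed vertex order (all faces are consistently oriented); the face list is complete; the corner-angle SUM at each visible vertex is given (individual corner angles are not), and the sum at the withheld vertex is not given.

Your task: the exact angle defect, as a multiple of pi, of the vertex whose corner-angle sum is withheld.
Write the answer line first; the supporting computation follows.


Answer: defect(P3) = (5/8)*pi

V = 7, E = 21, F = 14; chi = V - E + F = 0
Gauss-Bonnet: total defect = 2*pi*chi = 0; visible defects sum to (-5/8)*pi


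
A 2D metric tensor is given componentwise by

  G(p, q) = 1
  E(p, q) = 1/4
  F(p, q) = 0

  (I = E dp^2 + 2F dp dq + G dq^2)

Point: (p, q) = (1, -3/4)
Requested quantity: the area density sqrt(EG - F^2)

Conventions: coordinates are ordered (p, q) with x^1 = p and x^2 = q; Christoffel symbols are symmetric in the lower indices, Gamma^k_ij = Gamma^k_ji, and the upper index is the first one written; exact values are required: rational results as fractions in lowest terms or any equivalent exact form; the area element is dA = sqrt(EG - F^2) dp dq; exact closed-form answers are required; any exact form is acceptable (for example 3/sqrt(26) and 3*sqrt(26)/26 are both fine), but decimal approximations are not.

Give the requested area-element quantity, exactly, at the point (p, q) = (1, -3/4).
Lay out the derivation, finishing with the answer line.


E = 1/4, F = 0, G = 1; EG - F^2 = 1/4

Answer: sqrt(EG - F^2) = 1/2


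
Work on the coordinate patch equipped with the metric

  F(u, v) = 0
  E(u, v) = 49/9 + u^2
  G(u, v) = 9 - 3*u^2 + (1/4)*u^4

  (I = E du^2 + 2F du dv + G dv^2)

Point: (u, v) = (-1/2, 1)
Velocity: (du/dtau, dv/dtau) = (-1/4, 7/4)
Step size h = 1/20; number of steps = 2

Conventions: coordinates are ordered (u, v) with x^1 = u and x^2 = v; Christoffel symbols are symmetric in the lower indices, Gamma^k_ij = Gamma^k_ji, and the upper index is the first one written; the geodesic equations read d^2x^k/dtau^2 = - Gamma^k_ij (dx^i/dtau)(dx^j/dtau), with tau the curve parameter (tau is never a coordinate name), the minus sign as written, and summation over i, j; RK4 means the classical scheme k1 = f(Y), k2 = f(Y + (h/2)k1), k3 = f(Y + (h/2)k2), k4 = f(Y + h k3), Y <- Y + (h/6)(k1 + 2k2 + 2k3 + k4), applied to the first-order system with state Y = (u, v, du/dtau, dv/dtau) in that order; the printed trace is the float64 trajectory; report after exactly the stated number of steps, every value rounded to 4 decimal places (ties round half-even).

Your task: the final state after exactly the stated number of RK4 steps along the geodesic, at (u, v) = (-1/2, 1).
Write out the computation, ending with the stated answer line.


f(Y) = (du/dtau, dv/dtau, -Gamma^u_ij Y'^i Y'^j, -Gamma^v_ij Y'^i Y'^j) with the Gammas evaluated at the stage position; h = 0.050000; intermediate values shown to 6 dp
step 0: u = -0.5000, v = 1.0000, du/dtau = -0.2500, dv/dtau = 1.7500
step 1:
  k1: at (u, v) = (-0.500000, 1.000000), (du/dtau, dv/dtau) = (-0.250000, 1.750000); Gamma_uuu = -0.087805, Gamma_uuv = 0.000000, Gamma_uvv = -0.252439, Gamma_vuu = 0.000000, Gamma_vuv = 0.173913, Gamma_vvv = 0.000000; k1 = (-0.250000, 1.750000, 0.778582, 0.152174)
  k2: at (u, v) = (-0.506250, 1.043750), (du/dtau, dv/dtau) = (-0.230535, 1.753804); Gamma_uuu = -0.088804, Gamma_uuv = 0.000000, Gamma_uvv = -0.255033, Gamma_vuu = 0.000000, Gamma_vuv = 0.176280, Gamma_vvv = 0.000000; k2 = (-0.230535, 1.753804, 0.789159, 0.142545)
  k3: at (u, v) = (-0.505763, 1.043845), (du/dtau, dv/dtau) = (-0.230271, 1.753564); Gamma_uuu = -0.088727, Gamma_uuv = 0.000000, Gamma_uvv = -0.254832, Gamma_vuu = 0.000000, Gamma_vuv = 0.176095, Gamma_vvv = 0.000000; k3 = (-0.230271, 1.753564, 0.788309, 0.142213)
  k4: at (u, v) = (-0.511514, 1.087678), (du/dtau, dv/dtau) = (-0.210585, 1.757111); Gamma_uuu = -0.089643, Gamma_uuv = 0.000000, Gamma_uvv = -0.257203, Gamma_vuu = 0.000000, Gamma_vuv = 0.178279, Gamma_vvv = 0.000000; k4 = (-0.210585, 1.757111, 0.798073, 0.131934)
  Y <- Y + (h/6)(k1 + 2k2 + 2k3 + k4): u = -0.5115, v = 1.0877, du/dtau = -0.2106, dv/dtau = 1.7571
step 2:
  k1: at (u, v) = (-0.511518, 1.087682), (du/dtau, dv/dtau) = (-0.210570, 1.757114); Gamma_uuu = -0.089644, Gamma_uuv = 0.000000, Gamma_uvv = -0.257205, Gamma_vuu = 0.000000, Gamma_vuv = 0.178281, Gamma_vvv = 0.000000; k1 = (-0.210570, 1.757114, 0.798081, 0.131926)
  k2: at (u, v) = (-0.516783, 1.131610), (du/dtau, dv/dtau) = (-0.190618, 1.760412); Gamma_uuu = -0.090481, Gamma_uuv = 0.000000, Gamma_uvv = -0.259361, Gamma_vuu = 0.000000, Gamma_vuv = 0.180285, Gamma_vvv = 0.000000; k2 = (-0.190618, 1.760412, 0.807059, 0.120995)
  k3: at (u, v) = (-0.516284, 1.131692), (du/dtau, dv/dtau) = (-0.190394, 1.760138); Gamma_uuu = -0.090402, Gamma_uuv = 0.000000, Gamma_uvv = -0.259157, Gamma_vuu = 0.000000, Gamma_vuv = 0.180095, Gamma_vvv = 0.000000; k3 = (-0.190394, 1.760138, 0.806168, 0.120707)
  k4: at (u, v) = (-0.521038, 1.175689), (du/dtau, dv/dtau) = (-0.170262, 1.763149); Gamma_uuu = -0.091155, Gamma_uuv = 0.000000, Gamma_uvv = -0.261093, Gamma_vuu = 0.000000, Gamma_vuv = 0.181910, Gamma_vvv = 0.000000; k4 = (-0.170262, 1.763149, 0.814301, 0.109218)
  Y <- Y + (h/6)(k1 + 2k2 + 2k3 + k4): u = -0.5210, v = 1.1757, du/dtau = -0.1702, dv/dtau = 1.7632

Answer: u = -0.5210, v = 1.1757, du/dtau = -0.1702, dv/dtau = 1.7632


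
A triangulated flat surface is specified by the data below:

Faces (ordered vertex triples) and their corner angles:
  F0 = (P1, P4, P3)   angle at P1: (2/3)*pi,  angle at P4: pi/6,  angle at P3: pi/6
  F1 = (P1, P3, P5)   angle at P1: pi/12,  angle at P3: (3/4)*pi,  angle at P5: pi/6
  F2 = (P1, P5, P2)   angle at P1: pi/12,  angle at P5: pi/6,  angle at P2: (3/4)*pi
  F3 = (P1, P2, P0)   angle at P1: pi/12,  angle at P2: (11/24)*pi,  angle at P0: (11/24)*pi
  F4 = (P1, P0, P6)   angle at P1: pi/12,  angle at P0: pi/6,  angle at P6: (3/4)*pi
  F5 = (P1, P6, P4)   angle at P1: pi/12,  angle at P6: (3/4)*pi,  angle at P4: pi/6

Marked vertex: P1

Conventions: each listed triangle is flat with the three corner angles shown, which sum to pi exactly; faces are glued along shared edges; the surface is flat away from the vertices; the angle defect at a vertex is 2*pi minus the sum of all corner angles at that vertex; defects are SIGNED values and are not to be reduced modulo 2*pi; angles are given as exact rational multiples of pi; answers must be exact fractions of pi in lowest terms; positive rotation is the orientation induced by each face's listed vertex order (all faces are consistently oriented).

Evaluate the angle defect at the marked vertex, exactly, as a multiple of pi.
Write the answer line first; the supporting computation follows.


Answer: defect(P1) = (11/12)*pi

Sum of corner angles at P1: (13/12)*pi
defect = 2*pi - (13/12)*pi


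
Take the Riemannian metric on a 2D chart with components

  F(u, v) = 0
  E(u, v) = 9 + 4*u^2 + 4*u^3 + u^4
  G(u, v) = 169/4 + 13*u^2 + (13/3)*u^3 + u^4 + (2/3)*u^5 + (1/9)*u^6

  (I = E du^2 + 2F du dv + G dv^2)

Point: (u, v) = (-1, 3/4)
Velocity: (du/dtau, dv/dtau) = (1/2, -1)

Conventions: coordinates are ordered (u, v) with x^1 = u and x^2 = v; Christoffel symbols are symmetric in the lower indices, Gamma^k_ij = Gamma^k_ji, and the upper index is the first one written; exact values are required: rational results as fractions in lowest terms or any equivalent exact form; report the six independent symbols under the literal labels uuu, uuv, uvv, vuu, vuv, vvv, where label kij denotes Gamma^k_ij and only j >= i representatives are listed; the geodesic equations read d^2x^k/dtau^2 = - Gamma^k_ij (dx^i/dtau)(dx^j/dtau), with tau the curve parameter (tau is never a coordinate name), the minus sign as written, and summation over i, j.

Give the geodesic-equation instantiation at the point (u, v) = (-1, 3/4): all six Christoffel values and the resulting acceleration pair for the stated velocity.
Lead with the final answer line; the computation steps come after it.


Answer: Gamma_uuu = 0, Gamma_uuv = 0, Gamma_uvv = 43/60, Gamma_vuu = 0, Gamma_vuv = -6/43, Gamma_vvv = 0; accelerations (d^2u/dtau^2, d^2v/dtau^2) = (-43/60, -6/43)

E = 10, F = 0, G = 1849/36 at the point
E_u = 0, E_v = 0, F_u = 0, F_v = 0, G_u = -43/3, G_v = 0
EG - F^2 = 9245/18;  g^inv = (18/9245) * [[1849/36, 0], [0, 10]]
first-kind symbols [ij,l] = (1/2)(d_i g_jl + d_j g_il - d_l g_ij): [uu,u] = E_u/2 = 0, [uu,v] = F_u - E_v/2 = 0, [uv,u] = E_v/2 = 0, [uv,v] = G_u/2 = -43/6, [vv,u] = F_v - G_u/2 = 43/6, [vv,v] = G_v/2 = 0
Gamma^u_ij = (G*[ij,u] - F*[ij,v])/(EG - F^2), Gamma^v_ij = (E*[ij,v] - F*[ij,u])/(EG - F^2)
Gamma_uuu = 0, Gamma_uuv = 0, Gamma_uvv = 43/60, Gamma_vuu = 0, Gamma_vuv = -6/43, Gamma_vvv = 0
d^2u/dtau^2 = -(Gamma_uuu*(1/2)^2 + 2*Gamma_uuv*(1/2)*(-1) + Gamma_uvv*(-1)^2) = -43/60
d^2v/dtau^2 = -(Gamma_vuu*(1/2)^2 + 2*Gamma_vuv*(1/2)*(-1) + Gamma_vvv*(-1)^2) = -6/43


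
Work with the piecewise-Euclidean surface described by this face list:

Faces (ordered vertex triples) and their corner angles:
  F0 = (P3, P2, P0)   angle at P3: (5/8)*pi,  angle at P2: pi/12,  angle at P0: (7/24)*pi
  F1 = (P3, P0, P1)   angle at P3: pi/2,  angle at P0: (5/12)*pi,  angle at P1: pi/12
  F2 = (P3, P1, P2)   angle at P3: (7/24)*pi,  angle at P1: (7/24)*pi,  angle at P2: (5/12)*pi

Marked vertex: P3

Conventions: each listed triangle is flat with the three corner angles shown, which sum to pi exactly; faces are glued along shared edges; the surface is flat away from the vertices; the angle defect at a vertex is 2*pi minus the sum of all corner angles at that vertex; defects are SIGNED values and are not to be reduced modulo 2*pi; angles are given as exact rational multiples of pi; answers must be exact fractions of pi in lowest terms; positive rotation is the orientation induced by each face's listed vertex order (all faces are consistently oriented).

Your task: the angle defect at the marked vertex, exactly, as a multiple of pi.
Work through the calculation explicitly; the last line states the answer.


Sum of corner angles at P3: (17/12)*pi
defect = 2*pi - (17/12)*pi

Answer: defect(P3) = (7/12)*pi


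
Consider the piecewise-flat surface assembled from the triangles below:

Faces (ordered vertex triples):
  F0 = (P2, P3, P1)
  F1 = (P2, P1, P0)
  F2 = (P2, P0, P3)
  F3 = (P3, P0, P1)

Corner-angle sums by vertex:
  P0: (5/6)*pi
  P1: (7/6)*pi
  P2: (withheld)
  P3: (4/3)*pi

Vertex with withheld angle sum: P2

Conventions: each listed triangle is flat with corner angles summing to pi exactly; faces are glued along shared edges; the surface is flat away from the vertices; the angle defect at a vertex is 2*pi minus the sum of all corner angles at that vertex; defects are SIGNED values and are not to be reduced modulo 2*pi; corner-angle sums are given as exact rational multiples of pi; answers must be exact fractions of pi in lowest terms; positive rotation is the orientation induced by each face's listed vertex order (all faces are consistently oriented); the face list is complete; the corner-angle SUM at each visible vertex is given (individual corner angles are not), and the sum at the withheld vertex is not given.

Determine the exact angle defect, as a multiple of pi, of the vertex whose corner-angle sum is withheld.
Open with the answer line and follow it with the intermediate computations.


Answer: defect(P2) = (4/3)*pi

V = 4, E = 6, F = 4; chi = V - E + F = 2
Gauss-Bonnet: total defect = 2*pi*chi = 4*pi; visible defects sum to (8/3)*pi


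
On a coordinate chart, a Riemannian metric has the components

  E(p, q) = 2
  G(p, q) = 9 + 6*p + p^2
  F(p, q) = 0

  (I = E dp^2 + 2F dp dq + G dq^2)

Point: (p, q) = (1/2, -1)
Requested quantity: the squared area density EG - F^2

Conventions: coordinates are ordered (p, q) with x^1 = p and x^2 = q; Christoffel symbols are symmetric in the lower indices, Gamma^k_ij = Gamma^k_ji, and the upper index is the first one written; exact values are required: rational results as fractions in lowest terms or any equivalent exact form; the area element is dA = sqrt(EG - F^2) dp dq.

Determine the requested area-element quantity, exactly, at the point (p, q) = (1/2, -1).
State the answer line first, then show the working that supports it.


Answer: EG - F^2 = 49/2

E = 2, F = 0, G = 49/4; EG - F^2 = 49/2


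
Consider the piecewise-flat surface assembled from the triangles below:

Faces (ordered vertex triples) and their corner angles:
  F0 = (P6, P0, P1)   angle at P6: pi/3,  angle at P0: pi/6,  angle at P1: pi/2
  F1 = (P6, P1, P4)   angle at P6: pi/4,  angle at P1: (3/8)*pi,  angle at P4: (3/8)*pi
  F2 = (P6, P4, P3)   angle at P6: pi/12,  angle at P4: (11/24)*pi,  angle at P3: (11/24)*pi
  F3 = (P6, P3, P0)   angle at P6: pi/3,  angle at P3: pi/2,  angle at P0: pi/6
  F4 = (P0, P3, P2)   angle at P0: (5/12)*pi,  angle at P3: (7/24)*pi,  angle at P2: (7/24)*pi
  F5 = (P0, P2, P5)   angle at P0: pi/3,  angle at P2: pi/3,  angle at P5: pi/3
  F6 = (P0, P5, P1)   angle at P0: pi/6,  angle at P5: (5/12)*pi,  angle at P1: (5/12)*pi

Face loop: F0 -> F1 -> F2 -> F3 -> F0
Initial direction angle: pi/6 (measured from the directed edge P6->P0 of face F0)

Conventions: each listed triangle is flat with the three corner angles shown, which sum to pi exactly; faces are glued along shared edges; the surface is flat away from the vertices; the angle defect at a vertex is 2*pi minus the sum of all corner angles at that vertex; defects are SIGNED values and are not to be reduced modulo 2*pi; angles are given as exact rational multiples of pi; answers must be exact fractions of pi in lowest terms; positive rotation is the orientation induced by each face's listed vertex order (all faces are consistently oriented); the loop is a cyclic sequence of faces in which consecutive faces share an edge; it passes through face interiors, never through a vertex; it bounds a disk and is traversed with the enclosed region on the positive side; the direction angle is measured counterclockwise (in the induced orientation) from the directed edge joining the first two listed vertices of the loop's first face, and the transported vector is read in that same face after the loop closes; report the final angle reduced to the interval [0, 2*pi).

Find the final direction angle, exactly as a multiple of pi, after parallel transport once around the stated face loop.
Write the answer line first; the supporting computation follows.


Answer: final direction angle = (7/6)*pi

enclosed vertex P6: corner angles sum to pi, defect = 2*pi - pi = pi
final direction = starting direction + enclosed defect total, reduced mod 2*pi (induced orientation)
final angle = pi/6 + pi = (7/6)*pi (mod 2*pi)


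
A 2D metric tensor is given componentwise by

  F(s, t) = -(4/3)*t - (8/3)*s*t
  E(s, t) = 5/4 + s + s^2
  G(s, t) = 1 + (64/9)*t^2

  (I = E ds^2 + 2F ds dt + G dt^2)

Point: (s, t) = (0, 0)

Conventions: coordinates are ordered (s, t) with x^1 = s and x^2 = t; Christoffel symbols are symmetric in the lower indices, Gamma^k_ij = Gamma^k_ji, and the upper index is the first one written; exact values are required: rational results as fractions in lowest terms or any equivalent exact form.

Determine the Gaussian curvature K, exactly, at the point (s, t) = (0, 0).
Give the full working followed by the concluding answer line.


E = 5/4, F = 0, G = 1, EG - F^2 = 5/4 at the point
E_s = 1, E_t = 0, F_s = 0, F_t = -4/3, G_s = 0, G_t = 0
E_tt = 0, F_st = -8/3, G_ss = 0
By Brioschi, K is (det M1 - det M2) divided by (EG - F^2) squared.
M1 = [[-E_tt/2 + F_st - G_ss/2, E_s/2, F_s - E_t/2], [F_t - G_s/2, E, F], [G_t/2, F, G]] = [[-8/3, 1/2, 0], [-4/3, 5/4, 0], [0, 0, 1]]; det M1 = -8/3
M2 = [[0, E_t/2, G_s/2], [E_t/2, E, F], [G_s/2, F, G]] = [[0, 0, 0], [0, 5/4, 0], [0, 0, 1]]; det M2 = 0
det M1 - det M2 = -8/3; K = -8/3 / (5/4)^2 = -128/75

Answer: K = -128/75


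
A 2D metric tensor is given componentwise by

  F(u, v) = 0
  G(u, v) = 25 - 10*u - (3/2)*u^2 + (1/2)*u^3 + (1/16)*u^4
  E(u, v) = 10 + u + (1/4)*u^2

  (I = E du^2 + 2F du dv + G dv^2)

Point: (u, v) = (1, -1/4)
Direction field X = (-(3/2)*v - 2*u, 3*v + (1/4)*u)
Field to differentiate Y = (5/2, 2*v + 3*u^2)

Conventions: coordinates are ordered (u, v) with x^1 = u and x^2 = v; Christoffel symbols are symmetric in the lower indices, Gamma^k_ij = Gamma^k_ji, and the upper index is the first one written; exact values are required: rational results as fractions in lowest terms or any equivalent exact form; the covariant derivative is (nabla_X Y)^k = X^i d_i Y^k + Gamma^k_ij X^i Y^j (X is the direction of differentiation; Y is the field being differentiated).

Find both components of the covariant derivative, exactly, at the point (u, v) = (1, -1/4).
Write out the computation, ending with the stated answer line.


E = 45/4, F = 0, G = 225/16 at the point
E_u = 3/2, E_v = 0, F_u = 0, F_v = 0, G_u = -45/4, G_v = 0
EG - F^2 = 10125/64;  g^inv = (64/10125) * [[225/16, 0], [0, 45/4]]
first-kind symbols [ij,l] = (1/2)(d_i g_jl + d_j g_il - d_l g_ij): [uu,u] = E_u/2 = 3/4, [uu,v] = F_u - E_v/2 = 0, [uv,u] = E_v/2 = 0, [uv,v] = G_u/2 = -45/8, [vv,u] = F_v - G_u/2 = 45/8, [vv,v] = G_v/2 = 0
Gamma^u_ij = (G*[ij,u] - F*[ij,v])/(EG - F^2), Gamma^v_ij = (E*[ij,v] - F*[ij,u])/(EG - F^2)
Gamma_uuu = 1/15, Gamma_uuv = 0, Gamma_uvv = 1/2, Gamma_vuu = 0, Gamma_vuv = -2/5, Gamma_vvv = 0
X = (-13/8, -1/2), Y = (5/2, 5/2) at the point

Answer: (nabla_X Y)^u = -43/48, (nabla_X Y)^v = -69/8


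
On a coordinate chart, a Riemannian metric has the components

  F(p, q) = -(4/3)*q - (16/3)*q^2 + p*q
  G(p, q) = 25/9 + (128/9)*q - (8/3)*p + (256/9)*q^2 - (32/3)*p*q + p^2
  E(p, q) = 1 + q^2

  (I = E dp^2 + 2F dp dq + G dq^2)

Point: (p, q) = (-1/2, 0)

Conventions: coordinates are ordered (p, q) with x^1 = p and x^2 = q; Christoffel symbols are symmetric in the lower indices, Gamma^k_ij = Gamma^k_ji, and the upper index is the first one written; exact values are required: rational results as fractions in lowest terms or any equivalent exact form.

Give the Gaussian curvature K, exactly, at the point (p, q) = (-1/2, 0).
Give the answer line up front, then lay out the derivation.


Answer: K = -1296/24649

E = 1, F = 0, G = 157/36, EG - F^2 = 157/36 at the point
E_p = 0, E_q = 0, F_p = 0, F_q = -11/6, G_p = -11/3, G_q = 176/9
E_qq = 2, F_pq = 1, G_pp = 2
Brioschi: K = (det M1 - det M2) / (EG - F^2)^2 with the standard first/second-derivative matrices M1, M2.
M1 = [[-E_qq/2 + F_pq - G_pp/2, E_p/2, F_p - E_q/2], [F_q - G_p/2, E, F], [G_q/2, F, G]] = [[-1, 0, 0], [0, 1, 0], [88/9, 0, 157/36]]; det M1 = -157/36
M2 = [[0, E_q/2, G_p/2], [E_q/2, E, F], [G_p/2, F, G]] = [[0, 0, -11/6], [0, 1, 0], [-11/6, 0, 157/36]]; det M2 = -121/36
det M1 - det M2 = -1; K = -1 / (157/36)^2 = -1296/24649


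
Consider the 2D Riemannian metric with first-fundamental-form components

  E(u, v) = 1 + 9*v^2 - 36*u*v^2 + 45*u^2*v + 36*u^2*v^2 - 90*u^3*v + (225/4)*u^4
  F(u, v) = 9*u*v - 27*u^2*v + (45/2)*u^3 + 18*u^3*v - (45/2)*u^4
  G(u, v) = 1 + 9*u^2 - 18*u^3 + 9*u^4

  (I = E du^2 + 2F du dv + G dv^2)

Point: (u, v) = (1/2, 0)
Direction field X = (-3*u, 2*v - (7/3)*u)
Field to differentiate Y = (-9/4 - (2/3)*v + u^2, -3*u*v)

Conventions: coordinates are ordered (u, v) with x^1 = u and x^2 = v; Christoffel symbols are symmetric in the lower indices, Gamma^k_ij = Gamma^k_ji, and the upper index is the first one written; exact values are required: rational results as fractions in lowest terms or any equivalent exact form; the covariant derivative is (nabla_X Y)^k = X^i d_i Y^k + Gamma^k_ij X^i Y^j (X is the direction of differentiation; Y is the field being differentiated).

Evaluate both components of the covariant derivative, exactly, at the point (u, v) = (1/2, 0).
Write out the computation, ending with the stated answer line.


E = 289/64, F = 45/32, G = 25/16 at the point
E_u = 225/8, E_v = 0, F_u = 45/8, F_v = 0, G_u = 0, G_v = 0
EG - F^2 = 325/64;  g^inv = (64/325) * [[25/16, -45/32], [-45/32, 289/64]]
first-kind symbols [ij,l] = (1/2)(d_i g_jl + d_j g_il - d_l g_ij): [uu,u] = E_u/2 = 225/16, [uu,v] = F_u - E_v/2 = 45/8, [uv,u] = E_v/2 = 0, [uv,v] = G_u/2 = 0, [vv,u] = F_v - G_u/2 = 0, [vv,v] = G_v/2 = 0
Gamma^u_ij = (G*[ij,u] - F*[ij,v])/(EG - F^2), Gamma^v_ij = (E*[ij,v] - F*[ij,u])/(EG - F^2)
Gamma_uuu = 36/13, Gamma_uuv = 0, Gamma_uvv = 0, Gamma_vuu = 72/65, Gamma_vuv = 0, Gamma_vvv = 0
X = (-3/2, -7/6), Y = (-2, 0) at the point

Answer: (nabla_X Y)^u = 1775/234, (nabla_X Y)^v = 1319/260


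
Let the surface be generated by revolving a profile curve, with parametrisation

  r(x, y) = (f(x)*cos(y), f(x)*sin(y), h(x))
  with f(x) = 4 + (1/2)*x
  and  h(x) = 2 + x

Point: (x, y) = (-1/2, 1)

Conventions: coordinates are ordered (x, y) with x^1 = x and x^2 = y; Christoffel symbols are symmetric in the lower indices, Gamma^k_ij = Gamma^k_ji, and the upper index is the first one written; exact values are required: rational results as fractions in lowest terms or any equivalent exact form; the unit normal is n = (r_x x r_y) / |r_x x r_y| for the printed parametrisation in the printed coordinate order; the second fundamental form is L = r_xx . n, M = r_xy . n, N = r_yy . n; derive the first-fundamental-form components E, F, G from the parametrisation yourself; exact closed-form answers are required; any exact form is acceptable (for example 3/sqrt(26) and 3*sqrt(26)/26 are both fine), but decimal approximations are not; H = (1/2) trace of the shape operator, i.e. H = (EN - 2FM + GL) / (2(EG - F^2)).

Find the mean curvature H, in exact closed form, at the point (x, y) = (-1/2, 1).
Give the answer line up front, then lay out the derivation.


Answer: H = 4*sqrt(5)/75

f = 15/4, f' = 1/2, f'' = 0, h' = 1, h'' = 0
E = 5/4, F = 0, G = 225/16; answer radicand W^2 = 5/4
unnormalised second-form numerators: l = 0, m = 0, n = 15/4; L = l/sqrt(5/4), and similarly M = m/sqrt(W^2), N = n/sqrt(W^2)
H = (E*n - 2*F*m + G*l) / (2*(EG - F^2)*sqrt(W^2)); E*n - 2*F*m + G*l = 75/16, EG - F^2 = 1125/64, so H = (2/15)/sqrt(5/4)


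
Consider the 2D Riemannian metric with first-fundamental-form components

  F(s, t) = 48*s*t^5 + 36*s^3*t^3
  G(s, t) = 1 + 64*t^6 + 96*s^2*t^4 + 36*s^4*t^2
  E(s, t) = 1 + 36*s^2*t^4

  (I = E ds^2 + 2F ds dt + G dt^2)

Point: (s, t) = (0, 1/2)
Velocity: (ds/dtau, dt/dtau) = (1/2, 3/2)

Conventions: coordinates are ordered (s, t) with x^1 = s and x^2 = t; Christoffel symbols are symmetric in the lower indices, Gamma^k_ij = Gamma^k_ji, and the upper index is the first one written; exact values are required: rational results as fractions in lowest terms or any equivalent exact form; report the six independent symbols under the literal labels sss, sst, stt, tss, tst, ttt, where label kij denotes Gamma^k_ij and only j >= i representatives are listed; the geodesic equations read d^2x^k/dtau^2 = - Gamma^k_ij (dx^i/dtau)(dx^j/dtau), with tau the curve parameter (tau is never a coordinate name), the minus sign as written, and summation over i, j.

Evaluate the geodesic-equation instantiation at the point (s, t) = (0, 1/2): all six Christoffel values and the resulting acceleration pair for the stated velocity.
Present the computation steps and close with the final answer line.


E = 1, F = 0, G = 2 at the point
E_s = 0, E_t = 0, F_s = 3/2, F_t = 0, G_s = 0, G_t = 12
EG - F^2 = 2;  g^inv = (1/2) * [[2, 0], [0, 1]]
first-kind symbols [ij,l] = (1/2)(d_i g_jl + d_j g_il - d_l g_ij): [ss,s] = E_s/2 = 0, [ss,t] = F_s - E_t/2 = 3/2, [st,s] = E_t/2 = 0, [st,t] = G_s/2 = 0, [tt,s] = F_t - G_s/2 = 0, [tt,t] = G_t/2 = 6
Gamma^s_ij = (G*[ij,s] - F*[ij,t])/(EG - F^2), Gamma^t_ij = (E*[ij,t] - F*[ij,s])/(EG - F^2)
Gamma_sss = 0, Gamma_sst = 0, Gamma_stt = 0, Gamma_tss = 3/4, Gamma_tst = 0, Gamma_ttt = 3
d^2s/dtau^2 = -(Gamma_sss*(1/2)^2 + 2*Gamma_sst*(1/2)*(3/2) + Gamma_stt*(3/2)^2) = 0
d^2t/dtau^2 = -(Gamma_tss*(1/2)^2 + 2*Gamma_tst*(1/2)*(3/2) + Gamma_ttt*(3/2)^2) = -111/16

Answer: Gamma_sss = 0, Gamma_sst = 0, Gamma_stt = 0, Gamma_tss = 3/4, Gamma_tst = 0, Gamma_ttt = 3; accelerations (d^2s/dtau^2, d^2t/dtau^2) = (0, -111/16)


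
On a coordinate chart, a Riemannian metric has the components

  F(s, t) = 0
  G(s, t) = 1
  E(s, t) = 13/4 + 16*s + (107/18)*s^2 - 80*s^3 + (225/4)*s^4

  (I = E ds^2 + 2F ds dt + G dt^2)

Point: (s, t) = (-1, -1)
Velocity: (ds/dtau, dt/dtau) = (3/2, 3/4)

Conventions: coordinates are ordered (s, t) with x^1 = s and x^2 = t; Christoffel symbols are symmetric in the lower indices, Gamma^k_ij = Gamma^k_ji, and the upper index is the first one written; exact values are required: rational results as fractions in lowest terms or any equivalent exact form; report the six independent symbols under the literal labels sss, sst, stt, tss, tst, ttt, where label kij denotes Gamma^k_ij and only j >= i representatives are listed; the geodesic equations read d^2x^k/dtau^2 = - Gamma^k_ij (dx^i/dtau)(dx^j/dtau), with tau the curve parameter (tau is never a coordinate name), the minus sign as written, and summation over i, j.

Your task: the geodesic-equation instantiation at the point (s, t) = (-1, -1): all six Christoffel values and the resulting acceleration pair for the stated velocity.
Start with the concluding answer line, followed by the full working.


Answer: Gamma_sss = -2074/1165, Gamma_sst = 0, Gamma_stt = 0, Gamma_tss = 0, Gamma_tst = 0, Gamma_ttt = 0; accelerations (d^2s/dtau^2, d^2t/dtau^2) = (9333/2330, 0)

E = 1165/9, F = 0, G = 1 at the point
E_s = -4148/9, E_t = 0, F_s = 0, F_t = 0, G_s = 0, G_t = 0
EG - F^2 = 1165/9;  g^inv = (9/1165) * [[1, 0], [0, 1165/9]]
first-kind symbols [ij,l] = (1/2)(d_i g_jl + d_j g_il - d_l g_ij): [ss,s] = E_s/2 = -2074/9, [ss,t] = F_s - E_t/2 = 0, [st,s] = E_t/2 = 0, [st,t] = G_s/2 = 0, [tt,s] = F_t - G_s/2 = 0, [tt,t] = G_t/2 = 0
Gamma^s_ij = (G*[ij,s] - F*[ij,t])/(EG - F^2), Gamma^t_ij = (E*[ij,t] - F*[ij,s])/(EG - F^2)
Gamma_sss = -2074/1165, Gamma_sst = 0, Gamma_stt = 0, Gamma_tss = 0, Gamma_tst = 0, Gamma_ttt = 0
d^2s/dtau^2 = -(Gamma_sss*(3/2)^2 + 2*Gamma_sst*(3/2)*(3/4) + Gamma_stt*(3/4)^2) = 9333/2330
d^2t/dtau^2 = -(Gamma_tss*(3/2)^2 + 2*Gamma_tst*(3/2)*(3/4) + Gamma_ttt*(3/4)^2) = 0


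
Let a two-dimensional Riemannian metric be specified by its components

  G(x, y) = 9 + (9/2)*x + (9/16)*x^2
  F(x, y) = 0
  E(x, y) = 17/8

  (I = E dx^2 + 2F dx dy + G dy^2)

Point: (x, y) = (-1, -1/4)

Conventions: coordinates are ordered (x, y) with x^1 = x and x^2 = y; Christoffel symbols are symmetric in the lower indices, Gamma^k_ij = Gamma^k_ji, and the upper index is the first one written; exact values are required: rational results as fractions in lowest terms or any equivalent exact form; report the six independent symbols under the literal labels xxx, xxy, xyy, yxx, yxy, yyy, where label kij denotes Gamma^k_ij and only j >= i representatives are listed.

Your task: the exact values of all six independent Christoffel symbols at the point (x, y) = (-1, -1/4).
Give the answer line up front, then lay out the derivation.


Answer: Gamma_xxx = 0, Gamma_xxy = 0, Gamma_xyy = -27/34, Gamma_yxx = 0, Gamma_yxy = 1/3, Gamma_yyy = 0

E = 17/8, F = 0, G = 81/16 at the point
E_x = 0, E_y = 0, F_x = 0, F_y = 0, G_x = 27/8, G_y = 0
EG - F^2 = 1377/128;  g^inv = (128/1377) * [[81/16, 0], [0, 17/8]]
first-kind symbols [ij,l] = (1/2)(d_i g_jl + d_j g_il - d_l g_ij): [xx,x] = E_x/2 = 0, [xx,y] = F_x - E_y/2 = 0, [xy,x] = E_y/2 = 0, [xy,y] = G_x/2 = 27/16, [yy,x] = F_y - G_x/2 = -27/16, [yy,y] = G_y/2 = 0
Gamma^x_ij = (G*[ij,x] - F*[ij,y])/(EG - F^2), Gamma^y_ij = (E*[ij,y] - F*[ij,x])/(EG - F^2)
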